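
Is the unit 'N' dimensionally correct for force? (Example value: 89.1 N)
Yes

force has SI base units: kg * m / s^2
N reduces to the same SI base units, so it is a valid unit for force.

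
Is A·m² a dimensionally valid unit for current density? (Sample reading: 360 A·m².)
No

current density has SI base units: A / m^2
A·m² does NOT reduce to A / m^2; a valid unit for current density would be e.g. A/m².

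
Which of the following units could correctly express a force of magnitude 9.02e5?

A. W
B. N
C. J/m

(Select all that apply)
B, C

force has SI base units: kg * m / s^2

Checking each option against kg * m / s^2:
  A. W: ✗ does not match
  B. N: ✓ matches
  C. J/m: ✓ matches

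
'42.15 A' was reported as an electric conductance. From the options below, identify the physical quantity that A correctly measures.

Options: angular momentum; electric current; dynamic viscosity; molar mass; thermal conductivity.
electric current

electric conductance should have units dimensionally equivalent to A^2 * s^3 / (kg * m^2) (e.g. S).
The given unit 'A' reduces to A. Of the listed options, that is the dimensionality of electric current.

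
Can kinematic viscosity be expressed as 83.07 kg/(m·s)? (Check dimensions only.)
No

kinematic viscosity has SI base units: m^2 / s
kg/(m·s) does NOT reduce to m^2 / s; a valid unit for kinematic viscosity would be e.g. m²/s.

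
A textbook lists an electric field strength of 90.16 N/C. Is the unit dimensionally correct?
Yes

electric field strength has SI base units: kg * m / (A * s^3)
N/C reduces to the same SI base units, so it is a valid unit for electric field strength.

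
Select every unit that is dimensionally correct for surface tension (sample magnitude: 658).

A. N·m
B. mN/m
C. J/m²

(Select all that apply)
B, C

surface tension has SI base units: kg / s^2

Checking each option against kg / s^2:
  A. N·m: ✗ does not match
  B. mN/m: ✓ matches
  C. J/m²: ✓ matches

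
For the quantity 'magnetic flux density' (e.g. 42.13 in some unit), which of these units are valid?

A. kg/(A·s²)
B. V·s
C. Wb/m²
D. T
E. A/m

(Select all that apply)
A, C, D

magnetic flux density has SI base units: kg / (A * s^2)

Checking each option against kg / (A * s^2):
  A. kg/(A·s²): ✓ matches
  B. V·s: ✗ does not match
  C. Wb/m²: ✓ matches
  D. T: ✓ matches
  E. A/m: ✗ does not match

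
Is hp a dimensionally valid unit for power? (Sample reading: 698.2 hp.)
Yes

power has SI base units: kg * m^2 / s^3
hp reduces to the same SI base units, so it is a valid unit for power.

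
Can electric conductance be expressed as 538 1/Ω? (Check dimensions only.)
Yes

electric conductance has SI base units: A^2 * s^3 / (kg * m^2)
1/Ω reduces to the same SI base units, so it is a valid unit for electric conductance.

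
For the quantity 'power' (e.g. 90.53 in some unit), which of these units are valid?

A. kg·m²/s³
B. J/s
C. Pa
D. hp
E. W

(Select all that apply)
A, B, D, E

power has SI base units: kg * m^2 / s^3

Checking each option against kg * m^2 / s^3:
  A. kg·m²/s³: ✓ matches
  B. J/s: ✓ matches
  C. Pa: ✗ does not match
  D. hp: ✓ matches
  E. W: ✓ matches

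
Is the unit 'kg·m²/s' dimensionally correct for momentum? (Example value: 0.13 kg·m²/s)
No

momentum has SI base units: kg * m / s
kg·m²/s does NOT reduce to kg * m / s; a valid unit for momentum would be e.g. kg·m/s.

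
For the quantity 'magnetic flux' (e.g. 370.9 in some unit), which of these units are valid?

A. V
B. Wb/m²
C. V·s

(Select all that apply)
C

magnetic flux has SI base units: kg * m^2 / (A * s^2)

Checking each option against kg * m^2 / (A * s^2):
  A. V: ✗ does not match
  B. Wb/m²: ✗ does not match
  C. V·s: ✓ matches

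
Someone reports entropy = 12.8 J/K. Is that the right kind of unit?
Yes

entropy has SI base units: kg * m^2 / (s^2 * K)
J/K reduces to the same SI base units, so it is a valid unit for entropy.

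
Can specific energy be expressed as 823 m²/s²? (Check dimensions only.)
Yes

specific energy has SI base units: m^2 / s^2
m²/s² reduces to the same SI base units, so it is a valid unit for specific energy.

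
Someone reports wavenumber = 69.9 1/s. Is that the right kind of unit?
No

wavenumber has SI base units: 1 / m
1/s does NOT reduce to 1 / m; a valid unit for wavenumber would be e.g. 1/m.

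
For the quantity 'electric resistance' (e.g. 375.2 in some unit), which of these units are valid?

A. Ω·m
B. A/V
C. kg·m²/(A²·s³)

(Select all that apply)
C

electric resistance has SI base units: kg * m^2 / (A^2 * s^3)

Checking each option against kg * m^2 / (A^2 * s^3):
  A. Ω·m: ✗ does not match
  B. A/V: ✗ does not match
  C. kg·m²/(A²·s³): ✓ matches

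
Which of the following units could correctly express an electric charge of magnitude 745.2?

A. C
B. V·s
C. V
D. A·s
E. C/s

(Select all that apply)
A, D

electric charge has SI base units: A * s

Checking each option against A * s:
  A. C: ✓ matches
  B. V·s: ✗ does not match
  C. V: ✗ does not match
  D. A·s: ✓ matches
  E. C/s: ✗ does not match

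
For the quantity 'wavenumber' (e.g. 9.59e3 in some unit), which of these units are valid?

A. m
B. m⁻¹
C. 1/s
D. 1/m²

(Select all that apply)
B

wavenumber has SI base units: 1 / m

Checking each option against 1 / m:
  A. m: ✗ does not match
  B. m⁻¹: ✓ matches
  C. 1/s: ✗ does not match
  D. 1/m²: ✗ does not match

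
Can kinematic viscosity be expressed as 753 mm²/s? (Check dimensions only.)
Yes

kinematic viscosity has SI base units: m^2 / s
mm²/s reduces to the same SI base units, so it is a valid unit for kinematic viscosity.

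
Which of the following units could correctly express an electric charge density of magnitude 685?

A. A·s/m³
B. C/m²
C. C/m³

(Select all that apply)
A, C

electric charge density has SI base units: A * s / m^3

Checking each option against A * s / m^3:
  A. A·s/m³: ✓ matches
  B. C/m²: ✗ does not match
  C. C/m³: ✓ matches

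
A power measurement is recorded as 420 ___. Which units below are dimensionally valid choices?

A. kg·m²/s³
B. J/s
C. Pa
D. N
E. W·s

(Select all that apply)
A, B

power has SI base units: kg * m^2 / s^3

Checking each option against kg * m^2 / s^3:
  A. kg·m²/s³: ✓ matches
  B. J/s: ✓ matches
  C. Pa: ✗ does not match
  D. N: ✗ does not match
  E. W·s: ✗ does not match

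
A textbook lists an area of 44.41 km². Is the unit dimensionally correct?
Yes

area has SI base units: m^2
km² reduces to the same SI base units, so it is a valid unit for area.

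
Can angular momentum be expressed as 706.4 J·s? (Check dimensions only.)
Yes

angular momentum has SI base units: kg * m^2 / s
J·s reduces to the same SI base units, so it is a valid unit for angular momentum.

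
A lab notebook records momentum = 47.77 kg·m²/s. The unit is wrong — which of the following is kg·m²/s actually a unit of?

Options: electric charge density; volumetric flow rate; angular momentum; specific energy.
angular momentum

momentum should have units dimensionally equivalent to kg * m / s (e.g. kg·m/s).
The given unit 'kg·m²/s' reduces to kg * m^2 / s. Of the listed options, that is the dimensionality of angular momentum.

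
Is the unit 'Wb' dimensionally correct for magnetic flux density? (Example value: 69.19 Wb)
No

magnetic flux density has SI base units: kg / (A * s^2)
Wb does NOT reduce to kg / (A * s^2); a valid unit for magnetic flux density would be e.g. T.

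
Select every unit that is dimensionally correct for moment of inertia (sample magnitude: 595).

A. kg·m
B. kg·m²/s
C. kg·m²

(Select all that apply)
C

moment of inertia has SI base units: kg * m^2

Checking each option against kg * m^2:
  A. kg·m: ✗ does not match
  B. kg·m²/s: ✗ does not match
  C. kg·m²: ✓ matches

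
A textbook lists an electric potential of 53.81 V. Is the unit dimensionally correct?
Yes

electric potential has SI base units: kg * m^2 / (A * s^3)
V reduces to the same SI base units, so it is a valid unit for electric potential.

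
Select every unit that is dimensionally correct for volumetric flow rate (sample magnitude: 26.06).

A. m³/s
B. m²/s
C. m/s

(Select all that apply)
A

volumetric flow rate has SI base units: m^3 / s

Checking each option against m^3 / s:
  A. m³/s: ✓ matches
  B. m²/s: ✗ does not match
  C. m/s: ✗ does not match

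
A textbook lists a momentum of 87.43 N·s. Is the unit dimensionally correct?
Yes

momentum has SI base units: kg * m / s
N·s reduces to the same SI base units, so it is a valid unit for momentum.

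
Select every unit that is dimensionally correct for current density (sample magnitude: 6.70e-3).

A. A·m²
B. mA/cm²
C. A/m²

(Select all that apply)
B, C

current density has SI base units: A / m^2

Checking each option against A / m^2:
  A. A·m²: ✗ does not match
  B. mA/cm²: ✓ matches
  C. A/m²: ✓ matches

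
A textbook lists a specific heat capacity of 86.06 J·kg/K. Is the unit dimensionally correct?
No

specific heat capacity has SI base units: m^2 / (s^2 * K)
J·kg/K does NOT reduce to m^2 / (s^2 * K); a valid unit for specific heat capacity would be e.g. J/(kg·K).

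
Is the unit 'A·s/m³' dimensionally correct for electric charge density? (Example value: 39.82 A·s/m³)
Yes

electric charge density has SI base units: A * s / m^3
A·s/m³ reduces to the same SI base units, so it is a valid unit for electric charge density.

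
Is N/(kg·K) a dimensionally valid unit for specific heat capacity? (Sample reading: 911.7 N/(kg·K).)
No

specific heat capacity has SI base units: m^2 / (s^2 * K)
N/(kg·K) does NOT reduce to m^2 / (s^2 * K); a valid unit for specific heat capacity would be e.g. J/(kg·K).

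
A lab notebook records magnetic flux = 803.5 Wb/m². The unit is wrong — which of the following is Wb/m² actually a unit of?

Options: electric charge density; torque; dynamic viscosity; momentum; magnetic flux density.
magnetic flux density

magnetic flux should have units dimensionally equivalent to kg * m^2 / (A * s^2) (e.g. Wb).
The given unit 'Wb/m²' reduces to kg / (A * s^2). Of the listed options, that is the dimensionality of magnetic flux density.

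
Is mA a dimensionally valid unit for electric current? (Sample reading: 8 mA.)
Yes

electric current has SI base units: A
mA reduces to the same SI base units, so it is a valid unit for electric current.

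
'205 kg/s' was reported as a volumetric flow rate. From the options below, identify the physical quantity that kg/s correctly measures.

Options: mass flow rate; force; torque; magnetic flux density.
mass flow rate

volumetric flow rate should have units dimensionally equivalent to m^3 / s (e.g. m³/s).
The given unit 'kg/s' reduces to kg / s. Of the listed options, that is the dimensionality of mass flow rate.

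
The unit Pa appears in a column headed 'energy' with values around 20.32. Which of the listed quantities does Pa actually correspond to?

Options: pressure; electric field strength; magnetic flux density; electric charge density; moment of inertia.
pressure

energy should have units dimensionally equivalent to kg * m^2 / s^2 (e.g. J).
The given unit 'Pa' reduces to kg / (m * s^2). Of the listed options, that is the dimensionality of pressure.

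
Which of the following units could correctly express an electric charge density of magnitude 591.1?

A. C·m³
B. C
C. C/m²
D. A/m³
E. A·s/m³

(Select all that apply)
E

electric charge density has SI base units: A * s / m^3

Checking each option against A * s / m^3:
  A. C·m³: ✗ does not match
  B. C: ✗ does not match
  C. C/m²: ✗ does not match
  D. A/m³: ✗ does not match
  E. A·s/m³: ✓ matches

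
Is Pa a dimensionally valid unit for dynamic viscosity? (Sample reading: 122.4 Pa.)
No

dynamic viscosity has SI base units: kg / (m * s)
Pa does NOT reduce to kg / (m * s); a valid unit for dynamic viscosity would be e.g. Pa·s.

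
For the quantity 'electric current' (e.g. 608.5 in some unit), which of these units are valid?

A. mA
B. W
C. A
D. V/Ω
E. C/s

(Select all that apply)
A, C, D, E

electric current has SI base units: A

Checking each option against A:
  A. mA: ✓ matches
  B. W: ✗ does not match
  C. A: ✓ matches
  D. V/Ω: ✓ matches
  E. C/s: ✓ matches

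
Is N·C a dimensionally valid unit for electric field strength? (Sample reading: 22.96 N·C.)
No

electric field strength has SI base units: kg * m / (A * s^3)
N·C does NOT reduce to kg * m / (A * s^3); a valid unit for electric field strength would be e.g. V/m.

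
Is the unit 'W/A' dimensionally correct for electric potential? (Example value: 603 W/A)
Yes

electric potential has SI base units: kg * m^2 / (A * s^3)
W/A reduces to the same SI base units, so it is a valid unit for electric potential.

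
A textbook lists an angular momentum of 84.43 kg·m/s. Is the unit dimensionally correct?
No

angular momentum has SI base units: kg * m^2 / s
kg·m/s does NOT reduce to kg * m^2 / s; a valid unit for angular momentum would be e.g. kg·m²/s.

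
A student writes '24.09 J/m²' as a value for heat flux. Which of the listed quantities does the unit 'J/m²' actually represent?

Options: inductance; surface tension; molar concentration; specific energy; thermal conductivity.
surface tension

heat flux should have units dimensionally equivalent to kg / s^3 (e.g. W/m²).
The given unit 'J/m²' reduces to kg / s^2. Of the listed options, that is the dimensionality of surface tension.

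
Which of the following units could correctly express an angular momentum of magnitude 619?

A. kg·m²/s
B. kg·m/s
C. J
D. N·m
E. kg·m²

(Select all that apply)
A

angular momentum has SI base units: kg * m^2 / s

Checking each option against kg * m^2 / s:
  A. kg·m²/s: ✓ matches
  B. kg·m/s: ✗ does not match
  C. J: ✗ does not match
  D. N·m: ✗ does not match
  E. kg·m²: ✗ does not match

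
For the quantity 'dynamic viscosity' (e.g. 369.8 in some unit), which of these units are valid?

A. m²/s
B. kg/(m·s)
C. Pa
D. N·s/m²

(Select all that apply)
B, D

dynamic viscosity has SI base units: kg / (m * s)

Checking each option against kg / (m * s):
  A. m²/s: ✗ does not match
  B. kg/(m·s): ✓ matches
  C. Pa: ✗ does not match
  D. N·s/m²: ✓ matches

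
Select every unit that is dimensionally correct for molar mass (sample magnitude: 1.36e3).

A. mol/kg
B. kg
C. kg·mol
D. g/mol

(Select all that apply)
D

molar mass has SI base units: kg / mol

Checking each option against kg / mol:
  A. mol/kg: ✗ does not match
  B. kg: ✗ does not match
  C. kg·mol: ✗ does not match
  D. g/mol: ✓ matches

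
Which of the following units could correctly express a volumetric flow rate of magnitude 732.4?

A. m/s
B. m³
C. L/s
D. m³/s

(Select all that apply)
C, D

volumetric flow rate has SI base units: m^3 / s

Checking each option against m^3 / s:
  A. m/s: ✗ does not match
  B. m³: ✗ does not match
  C. L/s: ✓ matches
  D. m³/s: ✓ matches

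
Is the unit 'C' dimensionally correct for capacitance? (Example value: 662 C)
No

capacitance has SI base units: A^2 * s^4 / (kg * m^2)
C does NOT reduce to A^2 * s^4 / (kg * m^2); a valid unit for capacitance would be e.g. F.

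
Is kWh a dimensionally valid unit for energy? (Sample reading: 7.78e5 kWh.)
Yes

energy has SI base units: kg * m^2 / s^2
kWh reduces to the same SI base units, so it is a valid unit for energy.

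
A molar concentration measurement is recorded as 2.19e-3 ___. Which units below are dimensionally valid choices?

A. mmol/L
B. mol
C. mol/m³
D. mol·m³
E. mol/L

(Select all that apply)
A, C, E

molar concentration has SI base units: mol / m^3

Checking each option against mol / m^3:
  A. mmol/L: ✓ matches
  B. mol: ✗ does not match
  C. mol/m³: ✓ matches
  D. mol·m³: ✗ does not match
  E. mol/L: ✓ matches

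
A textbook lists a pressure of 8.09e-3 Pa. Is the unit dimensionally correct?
Yes

pressure has SI base units: kg / (m * s^2)
Pa reduces to the same SI base units, so it is a valid unit for pressure.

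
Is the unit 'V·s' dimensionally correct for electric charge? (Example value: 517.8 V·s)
No

electric charge has SI base units: A * s
V·s does NOT reduce to A * s; a valid unit for electric charge would be e.g. C.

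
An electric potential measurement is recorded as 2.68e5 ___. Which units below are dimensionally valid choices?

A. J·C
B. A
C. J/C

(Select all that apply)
C

electric potential has SI base units: kg * m^2 / (A * s^3)

Checking each option against kg * m^2 / (A * s^3):
  A. J·C: ✗ does not match
  B. A: ✗ does not match
  C. J/C: ✓ matches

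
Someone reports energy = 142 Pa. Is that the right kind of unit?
No

energy has SI base units: kg * m^2 / s^2
Pa does NOT reduce to kg * m^2 / s^2; a valid unit for energy would be e.g. J.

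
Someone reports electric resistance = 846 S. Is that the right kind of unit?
No

electric resistance has SI base units: kg * m^2 / (A^2 * s^3)
S does NOT reduce to kg * m^2 / (A^2 * s^3); a valid unit for electric resistance would be e.g. Ω.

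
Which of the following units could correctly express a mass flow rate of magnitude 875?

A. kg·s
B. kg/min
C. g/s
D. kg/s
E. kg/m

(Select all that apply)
B, C, D

mass flow rate has SI base units: kg / s

Checking each option against kg / s:
  A. kg·s: ✗ does not match
  B. kg/min: ✓ matches
  C. g/s: ✓ matches
  D. kg/s: ✓ matches
  E. kg/m: ✗ does not match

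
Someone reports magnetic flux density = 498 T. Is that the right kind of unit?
Yes

magnetic flux density has SI base units: kg / (A * s^2)
T reduces to the same SI base units, so it is a valid unit for magnetic flux density.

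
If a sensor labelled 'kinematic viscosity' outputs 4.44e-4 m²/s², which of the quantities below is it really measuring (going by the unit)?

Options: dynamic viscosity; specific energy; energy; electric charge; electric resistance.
specific energy

kinematic viscosity should have units dimensionally equivalent to m^2 / s (e.g. m²/s).
The given unit 'm²/s²' reduces to m^2 / s^2. Of the listed options, that is the dimensionality of specific energy.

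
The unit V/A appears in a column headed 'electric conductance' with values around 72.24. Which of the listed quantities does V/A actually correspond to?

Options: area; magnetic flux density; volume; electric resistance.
electric resistance

electric conductance should have units dimensionally equivalent to A^2 * s^3 / (kg * m^2) (e.g. S).
The given unit 'V/A' reduces to kg * m^2 / (A^2 * s^3). Of the listed options, that is the dimensionality of electric resistance.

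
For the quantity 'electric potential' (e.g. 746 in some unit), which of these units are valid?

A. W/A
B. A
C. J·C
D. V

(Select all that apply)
A, D

electric potential has SI base units: kg * m^2 / (A * s^3)

Checking each option against kg * m^2 / (A * s^3):
  A. W/A: ✓ matches
  B. A: ✗ does not match
  C. J·C: ✗ does not match
  D. V: ✓ matches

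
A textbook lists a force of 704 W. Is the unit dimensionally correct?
No

force has SI base units: kg * m / s^2
W does NOT reduce to kg * m / s^2; a valid unit for force would be e.g. N.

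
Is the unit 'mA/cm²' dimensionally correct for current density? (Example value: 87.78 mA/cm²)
Yes

current density has SI base units: A / m^2
mA/cm² reduces to the same SI base units, so it is a valid unit for current density.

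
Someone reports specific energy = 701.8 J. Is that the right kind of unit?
No

specific energy has SI base units: m^2 / s^2
J does NOT reduce to m^2 / s^2; a valid unit for specific energy would be e.g. J/kg.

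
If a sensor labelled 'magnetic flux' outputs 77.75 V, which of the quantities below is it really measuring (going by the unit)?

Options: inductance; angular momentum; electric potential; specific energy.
electric potential

magnetic flux should have units dimensionally equivalent to kg * m^2 / (A * s^2) (e.g. Wb).
The given unit 'V' reduces to kg * m^2 / (A * s^3). Of the listed options, that is the dimensionality of electric potential.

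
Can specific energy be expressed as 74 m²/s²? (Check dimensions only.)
Yes

specific energy has SI base units: m^2 / s^2
m²/s² reduces to the same SI base units, so it is a valid unit for specific energy.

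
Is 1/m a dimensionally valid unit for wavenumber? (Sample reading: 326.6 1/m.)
Yes

wavenumber has SI base units: 1 / m
1/m reduces to the same SI base units, so it is a valid unit for wavenumber.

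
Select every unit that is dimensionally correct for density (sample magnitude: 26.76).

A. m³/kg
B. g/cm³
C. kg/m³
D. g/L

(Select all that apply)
B, C, D

density has SI base units: kg / m^3

Checking each option against kg / m^3:
  A. m³/kg: ✗ does not match
  B. g/cm³: ✓ matches
  C. kg/m³: ✓ matches
  D. g/L: ✓ matches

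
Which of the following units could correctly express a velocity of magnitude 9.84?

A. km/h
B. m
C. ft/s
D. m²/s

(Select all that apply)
A, C

velocity has SI base units: m / s

Checking each option against m / s:
  A. km/h: ✓ matches
  B. m: ✗ does not match
  C. ft/s: ✓ matches
  D. m²/s: ✗ does not match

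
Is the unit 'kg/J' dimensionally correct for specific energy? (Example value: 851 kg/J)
No

specific energy has SI base units: m^2 / s^2
kg/J does NOT reduce to m^2 / s^2; a valid unit for specific energy would be e.g. J/kg.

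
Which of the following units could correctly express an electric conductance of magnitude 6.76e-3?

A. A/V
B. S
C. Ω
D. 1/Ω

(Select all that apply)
A, B, D

electric conductance has SI base units: A^2 * s^3 / (kg * m^2)

Checking each option against A^2 * s^3 / (kg * m^2):
  A. A/V: ✓ matches
  B. S: ✓ matches
  C. Ω: ✗ does not match
  D. 1/Ω: ✓ matches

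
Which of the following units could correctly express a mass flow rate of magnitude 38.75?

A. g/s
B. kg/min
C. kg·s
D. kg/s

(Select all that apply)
A, B, D

mass flow rate has SI base units: kg / s

Checking each option against kg / s:
  A. g/s: ✓ matches
  B. kg/min: ✓ matches
  C. kg·s: ✗ does not match
  D. kg/s: ✓ matches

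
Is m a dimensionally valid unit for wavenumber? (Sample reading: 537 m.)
No

wavenumber has SI base units: 1 / m
m does NOT reduce to 1 / m; a valid unit for wavenumber would be e.g. 1/m.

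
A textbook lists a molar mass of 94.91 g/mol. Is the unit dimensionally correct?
Yes

molar mass has SI base units: kg / mol
g/mol reduces to the same SI base units, so it is a valid unit for molar mass.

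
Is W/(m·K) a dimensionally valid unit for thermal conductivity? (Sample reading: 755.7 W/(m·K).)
Yes

thermal conductivity has SI base units: kg * m / (s^3 * K)
W/(m·K) reduces to the same SI base units, so it is a valid unit for thermal conductivity.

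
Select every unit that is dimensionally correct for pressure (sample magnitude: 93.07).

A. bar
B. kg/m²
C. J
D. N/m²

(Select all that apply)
A, D

pressure has SI base units: kg / (m * s^2)

Checking each option against kg / (m * s^2):
  A. bar: ✓ matches
  B. kg/m²: ✗ does not match
  C. J: ✗ does not match
  D. N/m²: ✓ matches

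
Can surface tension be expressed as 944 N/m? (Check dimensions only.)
Yes

surface tension has SI base units: kg / s^2
N/m reduces to the same SI base units, so it is a valid unit for surface tension.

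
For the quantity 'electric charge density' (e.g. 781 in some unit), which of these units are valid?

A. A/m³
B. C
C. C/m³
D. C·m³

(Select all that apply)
C

electric charge density has SI base units: A * s / m^3

Checking each option against A * s / m^3:
  A. A/m³: ✗ does not match
  B. C: ✗ does not match
  C. C/m³: ✓ matches
  D. C·m³: ✗ does not match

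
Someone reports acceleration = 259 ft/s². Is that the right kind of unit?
Yes

acceleration has SI base units: m / s^2
ft/s² reduces to the same SI base units, so it is a valid unit for acceleration.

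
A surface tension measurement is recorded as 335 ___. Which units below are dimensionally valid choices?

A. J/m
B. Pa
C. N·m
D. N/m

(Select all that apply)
D

surface tension has SI base units: kg / s^2

Checking each option against kg / s^2:
  A. J/m: ✗ does not match
  B. Pa: ✗ does not match
  C. N·m: ✗ does not match
  D. N/m: ✓ matches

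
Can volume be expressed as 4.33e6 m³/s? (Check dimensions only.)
No

volume has SI base units: m^3
m³/s does NOT reduce to m^3; a valid unit for volume would be e.g. m³.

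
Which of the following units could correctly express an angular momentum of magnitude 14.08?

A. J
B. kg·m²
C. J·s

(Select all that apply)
C

angular momentum has SI base units: kg * m^2 / s

Checking each option against kg * m^2 / s:
  A. J: ✗ does not match
  B. kg·m²: ✗ does not match
  C. J·s: ✓ matches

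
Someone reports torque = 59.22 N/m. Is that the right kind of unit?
No

torque has SI base units: kg * m^2 / s^2
N/m does NOT reduce to kg * m^2 / s^2; a valid unit for torque would be e.g. N·m.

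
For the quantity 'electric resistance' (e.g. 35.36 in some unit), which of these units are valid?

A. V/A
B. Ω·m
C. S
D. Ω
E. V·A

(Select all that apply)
A, D

electric resistance has SI base units: kg * m^2 / (A^2 * s^3)

Checking each option against kg * m^2 / (A^2 * s^3):
  A. V/A: ✓ matches
  B. Ω·m: ✗ does not match
  C. S: ✗ does not match
  D. Ω: ✓ matches
  E. V·A: ✗ does not match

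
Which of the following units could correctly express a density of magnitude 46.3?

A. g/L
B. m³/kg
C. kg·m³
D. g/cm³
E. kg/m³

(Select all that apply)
A, D, E

density has SI base units: kg / m^3

Checking each option against kg / m^3:
  A. g/L: ✓ matches
  B. m³/kg: ✗ does not match
  C. kg·m³: ✗ does not match
  D. g/cm³: ✓ matches
  E. kg/m³: ✓ matches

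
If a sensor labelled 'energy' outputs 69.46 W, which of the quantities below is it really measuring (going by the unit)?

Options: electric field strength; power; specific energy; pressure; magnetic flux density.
power

energy should have units dimensionally equivalent to kg * m^2 / s^2 (e.g. J).
The given unit 'W' reduces to kg * m^2 / s^3. Of the listed options, that is the dimensionality of power.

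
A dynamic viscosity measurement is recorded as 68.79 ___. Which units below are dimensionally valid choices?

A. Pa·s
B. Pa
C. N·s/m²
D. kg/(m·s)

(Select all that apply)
A, C, D

dynamic viscosity has SI base units: kg / (m * s)

Checking each option against kg / (m * s):
  A. Pa·s: ✓ matches
  B. Pa: ✗ does not match
  C. N·s/m²: ✓ matches
  D. kg/(m·s): ✓ matches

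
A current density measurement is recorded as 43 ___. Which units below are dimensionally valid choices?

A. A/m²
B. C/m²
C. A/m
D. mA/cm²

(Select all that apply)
A, D

current density has SI base units: A / m^2

Checking each option against A / m^2:
  A. A/m²: ✓ matches
  B. C/m²: ✗ does not match
  C. A/m: ✗ does not match
  D. mA/cm²: ✓ matches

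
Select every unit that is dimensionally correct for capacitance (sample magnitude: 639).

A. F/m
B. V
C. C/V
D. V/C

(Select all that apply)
C

capacitance has SI base units: A^2 * s^4 / (kg * m^2)

Checking each option against A^2 * s^4 / (kg * m^2):
  A. F/m: ✗ does not match
  B. V: ✗ does not match
  C. C/V: ✓ matches
  D. V/C: ✗ does not match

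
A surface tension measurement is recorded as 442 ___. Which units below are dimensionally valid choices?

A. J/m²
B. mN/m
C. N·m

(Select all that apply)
A, B

surface tension has SI base units: kg / s^2

Checking each option against kg / s^2:
  A. J/m²: ✓ matches
  B. mN/m: ✓ matches
  C. N·m: ✗ does not match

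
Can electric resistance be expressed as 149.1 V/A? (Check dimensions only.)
Yes

electric resistance has SI base units: kg * m^2 / (A^2 * s^3)
V/A reduces to the same SI base units, so it is a valid unit for electric resistance.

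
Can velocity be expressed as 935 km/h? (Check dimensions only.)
Yes

velocity has SI base units: m / s
km/h reduces to the same SI base units, so it is a valid unit for velocity.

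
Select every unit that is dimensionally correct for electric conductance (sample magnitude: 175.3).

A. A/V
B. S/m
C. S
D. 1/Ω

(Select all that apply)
A, C, D

electric conductance has SI base units: A^2 * s^3 / (kg * m^2)

Checking each option against A^2 * s^3 / (kg * m^2):
  A. A/V: ✓ matches
  B. S/m: ✗ does not match
  C. S: ✓ matches
  D. 1/Ω: ✓ matches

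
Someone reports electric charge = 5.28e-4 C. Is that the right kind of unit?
Yes

electric charge has SI base units: A * s
C reduces to the same SI base units, so it is a valid unit for electric charge.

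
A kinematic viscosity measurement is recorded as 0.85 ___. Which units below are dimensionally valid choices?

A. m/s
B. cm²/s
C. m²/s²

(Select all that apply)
B

kinematic viscosity has SI base units: m^2 / s

Checking each option against m^2 / s:
  A. m/s: ✗ does not match
  B. cm²/s: ✓ matches
  C. m²/s²: ✗ does not match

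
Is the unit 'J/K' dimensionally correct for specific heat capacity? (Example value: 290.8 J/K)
No

specific heat capacity has SI base units: m^2 / (s^2 * K)
J/K does NOT reduce to m^2 / (s^2 * K); a valid unit for specific heat capacity would be e.g. J/(kg·K).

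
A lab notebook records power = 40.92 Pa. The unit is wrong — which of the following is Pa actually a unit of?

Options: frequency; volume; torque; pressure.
pressure

power should have units dimensionally equivalent to kg * m^2 / s^3 (e.g. W).
The given unit 'Pa' reduces to kg / (m * s^2). Of the listed options, that is the dimensionality of pressure.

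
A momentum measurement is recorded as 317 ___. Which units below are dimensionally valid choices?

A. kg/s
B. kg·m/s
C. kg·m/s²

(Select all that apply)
B

momentum has SI base units: kg * m / s

Checking each option against kg * m / s:
  A. kg/s: ✗ does not match
  B. kg·m/s: ✓ matches
  C. kg·m/s²: ✗ does not match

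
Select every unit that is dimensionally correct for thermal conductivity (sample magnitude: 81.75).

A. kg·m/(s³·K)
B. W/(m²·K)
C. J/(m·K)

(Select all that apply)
A

thermal conductivity has SI base units: kg * m / (s^3 * K)

Checking each option against kg * m / (s^3 * K):
  A. kg·m/(s³·K): ✓ matches
  B. W/(m²·K): ✗ does not match
  C. J/(m·K): ✗ does not match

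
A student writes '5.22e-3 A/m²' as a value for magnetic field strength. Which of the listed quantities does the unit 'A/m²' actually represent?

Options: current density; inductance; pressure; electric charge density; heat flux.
current density

magnetic field strength should have units dimensionally equivalent to A / m (e.g. A/m).
The given unit 'A/m²' reduces to A / m^2. Of the listed options, that is the dimensionality of current density.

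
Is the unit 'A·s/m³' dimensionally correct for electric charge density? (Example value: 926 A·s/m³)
Yes

electric charge density has SI base units: A * s / m^3
A·s/m³ reduces to the same SI base units, so it is a valid unit for electric charge density.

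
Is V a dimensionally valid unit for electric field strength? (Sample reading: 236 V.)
No

electric field strength has SI base units: kg * m / (A * s^3)
V does NOT reduce to kg * m / (A * s^3); a valid unit for electric field strength would be e.g. V/m.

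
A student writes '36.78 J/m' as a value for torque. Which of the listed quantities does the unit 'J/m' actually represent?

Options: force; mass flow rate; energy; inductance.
force

torque should have units dimensionally equivalent to kg * m^2 / s^2 (e.g. N·m).
The given unit 'J/m' reduces to kg * m / s^2. Of the listed options, that is the dimensionality of force.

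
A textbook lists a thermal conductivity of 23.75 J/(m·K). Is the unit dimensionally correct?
No

thermal conductivity has SI base units: kg * m / (s^3 * K)
J/(m·K) does NOT reduce to kg * m / (s^3 * K); a valid unit for thermal conductivity would be e.g. W/(m·K).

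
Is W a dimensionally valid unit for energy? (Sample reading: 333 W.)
No

energy has SI base units: kg * m^2 / s^2
W does NOT reduce to kg * m^2 / s^2; a valid unit for energy would be e.g. J.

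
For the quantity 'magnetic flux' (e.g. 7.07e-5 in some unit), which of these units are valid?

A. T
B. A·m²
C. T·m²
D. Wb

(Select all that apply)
C, D

magnetic flux has SI base units: kg * m^2 / (A * s^2)

Checking each option against kg * m^2 / (A * s^2):
  A. T: ✗ does not match
  B. A·m²: ✗ does not match
  C. T·m²: ✓ matches
  D. Wb: ✓ matches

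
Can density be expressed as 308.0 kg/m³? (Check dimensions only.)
Yes

density has SI base units: kg / m^3
kg/m³ reduces to the same SI base units, so it is a valid unit for density.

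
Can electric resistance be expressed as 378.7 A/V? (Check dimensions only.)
No

electric resistance has SI base units: kg * m^2 / (A^2 * s^3)
A/V does NOT reduce to kg * m^2 / (A^2 * s^3); a valid unit for electric resistance would be e.g. Ω.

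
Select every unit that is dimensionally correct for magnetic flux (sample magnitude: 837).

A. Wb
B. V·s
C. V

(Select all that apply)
A, B

magnetic flux has SI base units: kg * m^2 / (A * s^2)

Checking each option against kg * m^2 / (A * s^2):
  A. Wb: ✓ matches
  B. V·s: ✓ matches
  C. V: ✗ does not match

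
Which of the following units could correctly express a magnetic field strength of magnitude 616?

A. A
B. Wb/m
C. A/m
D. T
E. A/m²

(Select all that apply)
C

magnetic field strength has SI base units: A / m

Checking each option against A / m:
  A. A: ✗ does not match
  B. Wb/m: ✗ does not match
  C. A/m: ✓ matches
  D. T: ✗ does not match
  E. A/m²: ✗ does not match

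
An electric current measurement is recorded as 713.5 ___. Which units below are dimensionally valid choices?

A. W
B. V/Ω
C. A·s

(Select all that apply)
B

electric current has SI base units: A

Checking each option against A:
  A. W: ✗ does not match
  B. V/Ω: ✓ matches
  C. A·s: ✗ does not match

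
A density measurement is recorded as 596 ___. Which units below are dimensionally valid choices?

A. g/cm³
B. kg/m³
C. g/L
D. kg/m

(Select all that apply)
A, B, C

density has SI base units: kg / m^3

Checking each option against kg / m^3:
  A. g/cm³: ✓ matches
  B. kg/m³: ✓ matches
  C. g/L: ✓ matches
  D. kg/m: ✗ does not match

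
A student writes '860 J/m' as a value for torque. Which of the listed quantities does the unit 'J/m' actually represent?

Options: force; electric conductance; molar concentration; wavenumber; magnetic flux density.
force

torque should have units dimensionally equivalent to kg * m^2 / s^2 (e.g. N·m).
The given unit 'J/m' reduces to kg * m / s^2. Of the listed options, that is the dimensionality of force.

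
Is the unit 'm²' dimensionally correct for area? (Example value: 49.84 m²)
Yes

area has SI base units: m^2
m² reduces to the same SI base units, so it is a valid unit for area.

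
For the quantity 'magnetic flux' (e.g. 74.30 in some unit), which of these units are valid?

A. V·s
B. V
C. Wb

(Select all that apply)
A, C

magnetic flux has SI base units: kg * m^2 / (A * s^2)

Checking each option against kg * m^2 / (A * s^2):
  A. V·s: ✓ matches
  B. V: ✗ does not match
  C. Wb: ✓ matches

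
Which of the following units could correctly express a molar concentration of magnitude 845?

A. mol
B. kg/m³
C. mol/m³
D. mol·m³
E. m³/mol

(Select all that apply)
C

molar concentration has SI base units: mol / m^3

Checking each option against mol / m^3:
  A. mol: ✗ does not match
  B. kg/m³: ✗ does not match
  C. mol/m³: ✓ matches
  D. mol·m³: ✗ does not match
  E. m³/mol: ✗ does not match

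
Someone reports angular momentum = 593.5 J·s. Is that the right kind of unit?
Yes

angular momentum has SI base units: kg * m^2 / s
J·s reduces to the same SI base units, so it is a valid unit for angular momentum.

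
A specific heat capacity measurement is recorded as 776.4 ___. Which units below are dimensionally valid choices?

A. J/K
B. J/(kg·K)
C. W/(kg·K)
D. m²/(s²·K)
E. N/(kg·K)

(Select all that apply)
B, D

specific heat capacity has SI base units: m^2 / (s^2 * K)

Checking each option against m^2 / (s^2 * K):
  A. J/K: ✗ does not match
  B. J/(kg·K): ✓ matches
  C. W/(kg·K): ✗ does not match
  D. m²/(s²·K): ✓ matches
  E. N/(kg·K): ✗ does not match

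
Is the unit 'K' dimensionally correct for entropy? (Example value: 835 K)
No

entropy has SI base units: kg * m^2 / (s^2 * K)
K does NOT reduce to kg * m^2 / (s^2 * K); a valid unit for entropy would be e.g. J/K.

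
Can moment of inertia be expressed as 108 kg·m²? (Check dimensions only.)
Yes

moment of inertia has SI base units: kg * m^2
kg·m² reduces to the same SI base units, so it is a valid unit for moment of inertia.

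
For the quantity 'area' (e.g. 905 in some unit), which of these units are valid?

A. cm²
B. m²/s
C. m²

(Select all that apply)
A, C

area has SI base units: m^2

Checking each option against m^2:
  A. cm²: ✓ matches
  B. m²/s: ✗ does not match
  C. m²: ✓ matches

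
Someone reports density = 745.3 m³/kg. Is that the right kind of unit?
No

density has SI base units: kg / m^3
m³/kg does NOT reduce to kg / m^3; a valid unit for density would be e.g. kg/m³.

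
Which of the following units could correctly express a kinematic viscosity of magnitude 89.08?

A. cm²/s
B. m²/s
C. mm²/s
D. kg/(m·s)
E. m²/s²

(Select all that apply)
A, B, C

kinematic viscosity has SI base units: m^2 / s

Checking each option against m^2 / s:
  A. cm²/s: ✓ matches
  B. m²/s: ✓ matches
  C. mm²/s: ✓ matches
  D. kg/(m·s): ✗ does not match
  E. m²/s²: ✗ does not match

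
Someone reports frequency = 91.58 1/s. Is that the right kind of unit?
Yes

frequency has SI base units: 1 / s
1/s reduces to the same SI base units, so it is a valid unit for frequency.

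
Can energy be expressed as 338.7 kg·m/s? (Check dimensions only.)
No

energy has SI base units: kg * m^2 / s^2
kg·m/s does NOT reduce to kg * m^2 / s^2; a valid unit for energy would be e.g. J.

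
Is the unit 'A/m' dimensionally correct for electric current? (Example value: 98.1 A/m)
No

electric current has SI base units: A
A/m does NOT reduce to A; a valid unit for electric current would be e.g. A.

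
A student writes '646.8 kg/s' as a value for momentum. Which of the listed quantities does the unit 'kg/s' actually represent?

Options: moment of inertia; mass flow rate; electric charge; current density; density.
mass flow rate

momentum should have units dimensionally equivalent to kg * m / s (e.g. kg·m/s).
The given unit 'kg/s' reduces to kg / s. Of the listed options, that is the dimensionality of mass flow rate.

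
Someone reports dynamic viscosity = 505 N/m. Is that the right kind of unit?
No

dynamic viscosity has SI base units: kg / (m * s)
N/m does NOT reduce to kg / (m * s); a valid unit for dynamic viscosity would be e.g. Pa·s.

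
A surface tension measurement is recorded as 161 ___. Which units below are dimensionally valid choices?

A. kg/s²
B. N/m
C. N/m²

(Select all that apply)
A, B

surface tension has SI base units: kg / s^2

Checking each option against kg / s^2:
  A. kg/s²: ✓ matches
  B. N/m: ✓ matches
  C. N/m²: ✗ does not match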